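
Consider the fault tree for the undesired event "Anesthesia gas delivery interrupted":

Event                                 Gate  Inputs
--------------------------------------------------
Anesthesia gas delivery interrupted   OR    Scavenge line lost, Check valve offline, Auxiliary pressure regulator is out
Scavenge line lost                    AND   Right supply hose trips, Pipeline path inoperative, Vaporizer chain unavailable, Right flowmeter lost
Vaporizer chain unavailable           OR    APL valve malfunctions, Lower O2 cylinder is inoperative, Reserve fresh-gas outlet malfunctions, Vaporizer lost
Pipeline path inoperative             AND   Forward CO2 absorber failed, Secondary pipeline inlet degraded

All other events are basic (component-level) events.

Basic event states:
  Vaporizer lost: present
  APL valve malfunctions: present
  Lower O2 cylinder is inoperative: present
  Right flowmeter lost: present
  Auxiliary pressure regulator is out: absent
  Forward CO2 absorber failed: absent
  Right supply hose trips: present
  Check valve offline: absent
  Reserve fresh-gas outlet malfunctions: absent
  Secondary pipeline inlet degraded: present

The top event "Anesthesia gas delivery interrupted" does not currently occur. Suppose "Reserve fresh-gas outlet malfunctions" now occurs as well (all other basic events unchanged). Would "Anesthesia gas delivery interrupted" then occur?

No

Counterfactual: set "Reserve fresh-gas outlet malfunctions" to occurred.
Pipeline path inoperative [AND]: Forward CO2 absorber failed=not, Secondary pipeline inlet degraded=occurs → not all inputs occur → does not occur.
Vaporizer chain unavailable [OR]: APL valve malfunctions=occurs, Lower O2 cylinder is inoperative=occurs, Reserve fresh-gas outlet malfunctions=occurs, Vaporizer lost=occurs → at least one input occurs → occurs.
Scavenge line lost [AND]: Right supply hose trips=occurs, Pipeline path inoperative=not, Vaporizer chain unavailable=occurs, Right flowmeter lost=occurs → not all inputs occur → does not occur.
Anesthesia gas delivery interrupted [OR]: Scavenge line lost=not, Check valve offline=not, Auxiliary pressure regulator is out=not → no input occurs → does not occur.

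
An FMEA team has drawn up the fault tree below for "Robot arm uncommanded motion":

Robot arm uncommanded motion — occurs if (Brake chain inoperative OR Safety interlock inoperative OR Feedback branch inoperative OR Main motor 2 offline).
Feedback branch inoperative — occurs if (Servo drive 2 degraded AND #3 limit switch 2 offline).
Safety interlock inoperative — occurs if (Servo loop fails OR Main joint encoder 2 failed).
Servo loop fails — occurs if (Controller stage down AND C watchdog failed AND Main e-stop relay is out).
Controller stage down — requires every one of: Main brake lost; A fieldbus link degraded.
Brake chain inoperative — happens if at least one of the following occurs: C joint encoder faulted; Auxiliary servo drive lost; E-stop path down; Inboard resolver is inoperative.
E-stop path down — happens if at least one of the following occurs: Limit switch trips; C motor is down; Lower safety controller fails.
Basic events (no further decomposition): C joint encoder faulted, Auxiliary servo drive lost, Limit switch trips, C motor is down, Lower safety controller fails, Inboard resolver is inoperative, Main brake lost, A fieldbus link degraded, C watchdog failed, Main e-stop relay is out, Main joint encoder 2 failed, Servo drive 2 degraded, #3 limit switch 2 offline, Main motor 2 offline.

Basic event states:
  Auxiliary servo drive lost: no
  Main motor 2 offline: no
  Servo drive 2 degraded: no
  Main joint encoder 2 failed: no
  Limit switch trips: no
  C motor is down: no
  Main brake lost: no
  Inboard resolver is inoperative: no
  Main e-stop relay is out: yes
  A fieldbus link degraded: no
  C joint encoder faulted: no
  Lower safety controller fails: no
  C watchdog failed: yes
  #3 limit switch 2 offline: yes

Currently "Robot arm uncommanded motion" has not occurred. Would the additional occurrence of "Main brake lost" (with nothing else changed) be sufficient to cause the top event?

No

Counterfactual: set "Main brake lost" to occurred.
E-stop path down [OR]: Limit switch trips=not, C motor is down=not, Lower safety controller fails=not → no input occurs → does not occur.
Brake chain inoperative [OR]: C joint encoder faulted=not, Auxiliary servo drive lost=not, E-stop path down=not, Inboard resolver is inoperative=not → no input occurs → does not occur.
Controller stage down [AND]: Main brake lost=occurs, A fieldbus link degraded=not → not all inputs occur → does not occur.
Servo loop fails [AND]: Controller stage down=not, C watchdog failed=occurs, Main e-stop relay is out=occurs → not all inputs occur → does not occur.
Safety interlock inoperative [OR]: Servo loop fails=not, Main joint encoder 2 failed=not → no input occurs → does not occur.
Feedback branch inoperative [AND]: Servo drive 2 degraded=not, #3 limit switch 2 offline=occurs → not all inputs occur → does not occur.
Robot arm uncommanded motion [OR]: Brake chain inoperative=not, Safety interlock inoperative=not, Feedback branch inoperative=not, Main motor 2 offline=not → no input occurs → does not occur.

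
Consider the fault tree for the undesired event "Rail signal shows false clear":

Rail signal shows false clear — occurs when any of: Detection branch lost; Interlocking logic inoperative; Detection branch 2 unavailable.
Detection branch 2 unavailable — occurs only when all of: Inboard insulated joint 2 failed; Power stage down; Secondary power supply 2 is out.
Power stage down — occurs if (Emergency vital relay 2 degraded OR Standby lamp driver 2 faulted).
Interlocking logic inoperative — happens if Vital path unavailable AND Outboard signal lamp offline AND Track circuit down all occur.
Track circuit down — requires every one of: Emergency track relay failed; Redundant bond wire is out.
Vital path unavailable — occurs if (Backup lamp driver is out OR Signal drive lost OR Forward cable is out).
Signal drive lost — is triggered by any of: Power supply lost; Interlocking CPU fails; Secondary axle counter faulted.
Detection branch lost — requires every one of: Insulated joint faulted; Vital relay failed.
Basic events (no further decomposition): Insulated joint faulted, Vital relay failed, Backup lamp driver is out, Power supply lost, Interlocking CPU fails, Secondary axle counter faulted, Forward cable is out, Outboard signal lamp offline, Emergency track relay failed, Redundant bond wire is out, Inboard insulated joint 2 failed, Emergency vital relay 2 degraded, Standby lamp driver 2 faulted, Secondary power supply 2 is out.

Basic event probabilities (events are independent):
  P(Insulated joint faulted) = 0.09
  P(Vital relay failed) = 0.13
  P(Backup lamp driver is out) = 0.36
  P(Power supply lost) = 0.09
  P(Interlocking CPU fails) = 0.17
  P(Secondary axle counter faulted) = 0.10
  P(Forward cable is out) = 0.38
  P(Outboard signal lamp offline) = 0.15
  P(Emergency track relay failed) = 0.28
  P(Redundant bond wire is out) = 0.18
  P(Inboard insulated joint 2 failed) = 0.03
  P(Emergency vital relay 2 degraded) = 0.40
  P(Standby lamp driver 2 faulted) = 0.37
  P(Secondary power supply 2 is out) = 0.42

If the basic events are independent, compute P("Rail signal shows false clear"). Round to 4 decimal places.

0.0249

P(Detection branch lost) [AND] = 0.09 × 0.13 = 0.011700
P(Signal drive lost) [OR] = 1 − (1−0.09) × (1−0.17) × (1−0.10) = 0.320230
P(Vital path unavailable) [OR] = 1 − (1−0.36) × (1−0.320230) × (1−0.38) = 0.730267
P(Track circuit down) [AND] = 0.28 × 0.18 = 0.050400
P(Interlocking logic inoperative) [AND] = 0.730267 × 0.15 × 0.050400 = 0.005521
P(Power stage down) [OR] = 1 − (1−0.40) × (1−0.37) = 0.622000
P(Detection branch 2 unavailable) [AND] = 0.03 × 0.622000 × 0.42 = 0.007837
P(Rail signal shows false clear) [OR] = 1 − (1−0.011700) × (1−0.005521) × (1−0.007837) = 0.024859
Rounded to 4 decimal places: P(Rail signal shows false clear) ≈ 0.0249.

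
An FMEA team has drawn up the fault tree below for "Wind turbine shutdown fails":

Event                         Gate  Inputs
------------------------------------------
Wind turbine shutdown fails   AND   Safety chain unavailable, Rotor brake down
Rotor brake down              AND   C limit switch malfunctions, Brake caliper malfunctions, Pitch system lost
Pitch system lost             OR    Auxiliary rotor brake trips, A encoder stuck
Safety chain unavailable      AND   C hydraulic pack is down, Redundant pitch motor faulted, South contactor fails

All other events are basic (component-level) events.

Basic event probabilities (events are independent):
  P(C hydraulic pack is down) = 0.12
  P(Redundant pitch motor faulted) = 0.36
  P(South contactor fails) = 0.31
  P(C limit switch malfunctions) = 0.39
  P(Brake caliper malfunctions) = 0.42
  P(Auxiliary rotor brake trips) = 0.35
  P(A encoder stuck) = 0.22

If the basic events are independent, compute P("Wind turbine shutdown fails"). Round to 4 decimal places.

P(Safety chain unavailable) [AND] = 0.12 × 0.36 × 0.31 = 0.013392
P(Pitch system lost) [OR] = 1 − (1−0.35) × (1−0.22) = 0.493000
P(Rotor brake down) [AND] = 0.39 × 0.42 × 0.493000 = 0.080753
P(Wind turbine shutdown fails) [AND] = 0.013392 × 0.080753 = 0.001081
Rounded to 4 decimal places: P(Wind turbine shutdown fails) ≈ 0.0011.

0.0011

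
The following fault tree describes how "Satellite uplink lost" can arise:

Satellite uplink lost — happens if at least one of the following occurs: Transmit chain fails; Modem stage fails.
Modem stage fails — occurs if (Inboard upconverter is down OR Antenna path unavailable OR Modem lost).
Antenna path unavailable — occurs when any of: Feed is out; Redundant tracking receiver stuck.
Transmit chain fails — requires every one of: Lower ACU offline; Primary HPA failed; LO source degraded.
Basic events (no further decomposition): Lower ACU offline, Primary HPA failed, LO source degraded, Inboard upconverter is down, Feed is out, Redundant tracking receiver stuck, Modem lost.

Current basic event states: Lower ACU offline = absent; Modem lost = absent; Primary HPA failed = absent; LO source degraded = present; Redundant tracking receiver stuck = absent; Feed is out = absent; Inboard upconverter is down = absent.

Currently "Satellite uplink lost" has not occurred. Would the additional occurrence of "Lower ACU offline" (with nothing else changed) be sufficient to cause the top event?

Counterfactual: set "Lower ACU offline" to occurred.
Transmit chain fails [AND]: Lower ACU offline=occurs, Primary HPA failed=not, LO source degraded=occurs → not all inputs occur → does not occur.
Antenna path unavailable [OR]: Feed is out=not, Redundant tracking receiver stuck=not → no input occurs → does not occur.
Modem stage fails [OR]: Inboard upconverter is down=not, Antenna path unavailable=not, Modem lost=not → no input occurs → does not occur.
Satellite uplink lost [OR]: Transmit chain fails=not, Modem stage fails=not → no input occurs → does not occur.

No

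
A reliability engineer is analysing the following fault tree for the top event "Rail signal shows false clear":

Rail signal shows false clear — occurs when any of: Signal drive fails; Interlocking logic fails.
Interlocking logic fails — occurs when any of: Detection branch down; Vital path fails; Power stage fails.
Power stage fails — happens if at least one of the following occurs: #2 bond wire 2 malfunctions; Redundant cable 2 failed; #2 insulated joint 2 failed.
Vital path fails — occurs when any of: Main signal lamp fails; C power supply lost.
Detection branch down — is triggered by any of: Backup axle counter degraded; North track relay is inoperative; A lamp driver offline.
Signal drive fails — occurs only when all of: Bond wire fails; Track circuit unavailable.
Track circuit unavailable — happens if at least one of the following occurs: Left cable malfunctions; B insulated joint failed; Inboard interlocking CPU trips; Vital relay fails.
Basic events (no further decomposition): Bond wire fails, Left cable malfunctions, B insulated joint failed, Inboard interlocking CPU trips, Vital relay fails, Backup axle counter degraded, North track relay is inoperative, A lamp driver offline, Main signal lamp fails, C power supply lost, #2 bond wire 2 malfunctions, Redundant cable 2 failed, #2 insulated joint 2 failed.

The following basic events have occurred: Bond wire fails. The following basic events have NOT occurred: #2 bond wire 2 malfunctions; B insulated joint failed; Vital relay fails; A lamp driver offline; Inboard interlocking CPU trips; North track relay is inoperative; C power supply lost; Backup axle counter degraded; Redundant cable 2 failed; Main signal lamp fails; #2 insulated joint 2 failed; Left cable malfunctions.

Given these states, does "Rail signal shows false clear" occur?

Track circuit unavailable [OR]: Left cable malfunctions=not, B insulated joint failed=not, Inboard interlocking CPU trips=not, Vital relay fails=not → no input occurs → does not occur.
Signal drive fails [AND]: Bond wire fails=occurs, Track circuit unavailable=not → not all inputs occur → does not occur.
Detection branch down [OR]: Backup axle counter degraded=not, North track relay is inoperative=not, A lamp driver offline=not → no input occurs → does not occur.
Vital path fails [OR]: Main signal lamp fails=not, C power supply lost=not → no input occurs → does not occur.
Power stage fails [OR]: #2 bond wire 2 malfunctions=not, Redundant cable 2 failed=not, #2 insulated joint 2 failed=not → no input occurs → does not occur.
Interlocking logic fails [OR]: Detection branch down=not, Vital path fails=not, Power stage fails=not → no input occurs → does not occur.
Rail signal shows false clear [OR]: Signal drive fails=not, Interlocking logic fails=not → no input occurs → does not occur.

No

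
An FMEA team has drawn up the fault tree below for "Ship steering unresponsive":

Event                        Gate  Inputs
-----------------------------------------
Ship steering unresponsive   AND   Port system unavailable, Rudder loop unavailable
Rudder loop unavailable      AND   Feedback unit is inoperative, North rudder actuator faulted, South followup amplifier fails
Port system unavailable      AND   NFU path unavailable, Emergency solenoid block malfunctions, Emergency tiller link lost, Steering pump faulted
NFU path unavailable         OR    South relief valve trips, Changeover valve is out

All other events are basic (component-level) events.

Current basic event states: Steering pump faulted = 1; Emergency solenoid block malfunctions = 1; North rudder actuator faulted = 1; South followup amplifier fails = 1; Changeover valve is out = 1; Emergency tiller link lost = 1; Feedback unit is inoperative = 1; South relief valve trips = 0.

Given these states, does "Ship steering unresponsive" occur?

Yes

NFU path unavailable [OR]: South relief valve trips=not, Changeover valve is out=occurs → at least one input occurs → occurs.
Port system unavailable [AND]: NFU path unavailable=occurs, Emergency solenoid block malfunctions=occurs, Emergency tiller link lost=occurs, Steering pump faulted=occurs → all inputs occur → occurs.
Rudder loop unavailable [AND]: Feedback unit is inoperative=occurs, North rudder actuator faulted=occurs, South followup amplifier fails=occurs → all inputs occur → occurs.
Ship steering unresponsive [AND]: Port system unavailable=occurs, Rudder loop unavailable=occurs → all inputs occur → occurs.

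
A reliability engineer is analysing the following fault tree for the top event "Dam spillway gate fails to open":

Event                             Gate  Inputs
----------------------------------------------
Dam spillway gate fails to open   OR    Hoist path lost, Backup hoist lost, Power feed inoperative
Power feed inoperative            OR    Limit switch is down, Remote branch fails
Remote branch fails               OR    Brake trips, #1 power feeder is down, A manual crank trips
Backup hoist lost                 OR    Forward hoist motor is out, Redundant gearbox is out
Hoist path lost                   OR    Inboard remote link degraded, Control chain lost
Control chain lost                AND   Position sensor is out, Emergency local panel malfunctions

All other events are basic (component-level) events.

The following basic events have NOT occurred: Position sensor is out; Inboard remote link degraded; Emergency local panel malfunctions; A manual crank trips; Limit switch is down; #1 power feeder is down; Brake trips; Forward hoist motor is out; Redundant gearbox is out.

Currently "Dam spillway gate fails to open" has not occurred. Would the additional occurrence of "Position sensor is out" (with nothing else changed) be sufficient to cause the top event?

No

Counterfactual: set "Position sensor is out" to occurred.
Control chain lost [AND]: Position sensor is out=occurs, Emergency local panel malfunctions=not → not all inputs occur → does not occur.
Hoist path lost [OR]: Inboard remote link degraded=not, Control chain lost=not → no input occurs → does not occur.
Backup hoist lost [OR]: Forward hoist motor is out=not, Redundant gearbox is out=not → no input occurs → does not occur.
Remote branch fails [OR]: Brake trips=not, #1 power feeder is down=not, A manual crank trips=not → no input occurs → does not occur.
Power feed inoperative [OR]: Limit switch is down=not, Remote branch fails=not → no input occurs → does not occur.
Dam spillway gate fails to open [OR]: Hoist path lost=not, Backup hoist lost=not, Power feed inoperative=not → no input occurs → does not occur.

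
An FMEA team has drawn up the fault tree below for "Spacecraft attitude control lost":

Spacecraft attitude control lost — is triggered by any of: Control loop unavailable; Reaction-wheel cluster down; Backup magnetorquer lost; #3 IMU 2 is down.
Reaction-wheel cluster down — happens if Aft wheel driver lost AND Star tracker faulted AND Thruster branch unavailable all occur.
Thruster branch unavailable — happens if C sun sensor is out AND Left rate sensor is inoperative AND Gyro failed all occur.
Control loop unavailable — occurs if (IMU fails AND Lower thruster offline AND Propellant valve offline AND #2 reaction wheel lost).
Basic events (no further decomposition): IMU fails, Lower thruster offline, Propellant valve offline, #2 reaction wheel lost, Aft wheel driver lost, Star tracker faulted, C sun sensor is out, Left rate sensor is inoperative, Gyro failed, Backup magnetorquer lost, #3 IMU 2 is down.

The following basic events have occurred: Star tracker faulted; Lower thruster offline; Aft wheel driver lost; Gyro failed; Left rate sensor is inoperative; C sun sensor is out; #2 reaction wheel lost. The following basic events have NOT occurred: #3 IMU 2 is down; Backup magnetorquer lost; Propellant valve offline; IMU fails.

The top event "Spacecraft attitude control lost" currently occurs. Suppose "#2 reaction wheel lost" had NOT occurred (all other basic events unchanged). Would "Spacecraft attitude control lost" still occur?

Counterfactual: set "#2 reaction wheel lost" to not occurred.
Control loop unavailable [AND]: IMU fails=not, Lower thruster offline=occurs, Propellant valve offline=not, #2 reaction wheel lost=not → not all inputs occur → does not occur.
Thruster branch unavailable [AND]: C sun sensor is out=occurs, Left rate sensor is inoperative=occurs, Gyro failed=occurs → all inputs occur → occurs.
Reaction-wheel cluster down [AND]: Aft wheel driver lost=occurs, Star tracker faulted=occurs, Thruster branch unavailable=occurs → all inputs occur → occurs.
Spacecraft attitude control lost [OR]: Control loop unavailable=not, Reaction-wheel cluster down=occurs, Backup magnetorquer lost=not, #3 IMU 2 is down=not → at least one input occurs → occurs.

Yes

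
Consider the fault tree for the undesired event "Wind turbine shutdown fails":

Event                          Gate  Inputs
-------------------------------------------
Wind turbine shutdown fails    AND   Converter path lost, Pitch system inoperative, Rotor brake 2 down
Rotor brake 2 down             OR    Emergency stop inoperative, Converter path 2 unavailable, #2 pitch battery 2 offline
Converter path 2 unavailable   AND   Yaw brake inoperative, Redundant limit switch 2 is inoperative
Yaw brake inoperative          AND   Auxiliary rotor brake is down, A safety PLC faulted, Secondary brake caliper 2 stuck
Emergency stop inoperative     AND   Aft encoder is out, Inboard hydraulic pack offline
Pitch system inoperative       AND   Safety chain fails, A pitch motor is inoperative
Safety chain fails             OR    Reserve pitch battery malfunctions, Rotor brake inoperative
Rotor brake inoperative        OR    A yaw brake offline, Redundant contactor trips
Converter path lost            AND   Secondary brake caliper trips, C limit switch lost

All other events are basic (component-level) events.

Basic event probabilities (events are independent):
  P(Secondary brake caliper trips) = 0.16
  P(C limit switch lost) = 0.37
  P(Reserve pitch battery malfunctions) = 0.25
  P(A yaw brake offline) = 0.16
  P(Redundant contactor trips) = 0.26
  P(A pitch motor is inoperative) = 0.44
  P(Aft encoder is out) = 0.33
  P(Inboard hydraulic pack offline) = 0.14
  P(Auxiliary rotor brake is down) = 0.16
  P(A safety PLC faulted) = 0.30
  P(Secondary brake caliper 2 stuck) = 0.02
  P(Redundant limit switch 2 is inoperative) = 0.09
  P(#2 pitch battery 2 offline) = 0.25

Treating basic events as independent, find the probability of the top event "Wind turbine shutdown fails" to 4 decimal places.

P(Converter path lost) [AND] = 0.16 × 0.37 = 0.059200
P(Rotor brake inoperative) [OR] = 1 − (1−0.16) × (1−0.26) = 0.378400
P(Safety chain fails) [OR] = 1 − (1−0.25) × (1−0.378400) = 0.533800
P(Pitch system inoperative) [AND] = 0.533800 × 0.44 = 0.234872
P(Emergency stop inoperative) [AND] = 0.33 × 0.14 = 0.046200
P(Yaw brake inoperative) [AND] = 0.16 × 0.30 × 0.02 = 0.000960
P(Converter path 2 unavailable) [AND] = 0.000960 × 0.09 = 0.000086
P(Rotor brake 2 down) [OR] = 1 − (1−0.046200) × (1−0.000086) × (1−0.25) = 0.284712
P(Wind turbine shutdown fails) [AND] = 0.059200 × 0.234872 × 0.284712 = 0.003959
Rounded to 4 decimal places: P(Wind turbine shutdown fails) ≈ 0.0040.

0.0040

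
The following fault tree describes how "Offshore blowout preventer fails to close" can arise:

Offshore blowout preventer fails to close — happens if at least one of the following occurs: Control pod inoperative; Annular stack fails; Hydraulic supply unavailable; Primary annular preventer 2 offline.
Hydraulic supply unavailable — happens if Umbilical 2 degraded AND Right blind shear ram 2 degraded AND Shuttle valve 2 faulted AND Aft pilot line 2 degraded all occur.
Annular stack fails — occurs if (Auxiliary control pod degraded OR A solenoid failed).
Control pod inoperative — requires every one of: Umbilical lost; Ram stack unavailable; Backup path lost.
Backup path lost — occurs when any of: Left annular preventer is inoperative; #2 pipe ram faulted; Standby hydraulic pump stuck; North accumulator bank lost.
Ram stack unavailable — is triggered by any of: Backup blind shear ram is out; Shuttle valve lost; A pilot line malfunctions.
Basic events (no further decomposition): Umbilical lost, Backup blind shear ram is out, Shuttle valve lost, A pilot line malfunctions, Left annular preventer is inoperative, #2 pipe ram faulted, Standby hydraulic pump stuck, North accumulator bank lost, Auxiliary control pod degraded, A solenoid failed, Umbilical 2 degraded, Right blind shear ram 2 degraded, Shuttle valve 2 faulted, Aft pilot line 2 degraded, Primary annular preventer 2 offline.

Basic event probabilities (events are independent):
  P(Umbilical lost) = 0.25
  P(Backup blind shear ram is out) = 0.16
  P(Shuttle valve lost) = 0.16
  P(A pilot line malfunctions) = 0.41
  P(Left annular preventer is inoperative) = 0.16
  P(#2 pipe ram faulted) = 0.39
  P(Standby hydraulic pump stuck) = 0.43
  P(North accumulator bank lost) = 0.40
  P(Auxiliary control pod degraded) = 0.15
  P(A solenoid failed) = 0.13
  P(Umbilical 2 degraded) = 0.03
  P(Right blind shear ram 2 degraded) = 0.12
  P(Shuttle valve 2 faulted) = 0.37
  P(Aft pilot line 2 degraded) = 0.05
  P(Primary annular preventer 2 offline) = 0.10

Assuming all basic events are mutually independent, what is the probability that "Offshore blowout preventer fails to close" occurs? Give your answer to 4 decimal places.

0.4146

P(Ram stack unavailable) [OR] = 1 − (1−0.16) × (1−0.16) × (1−0.41) = 0.583696
P(Backup path lost) [OR] = 1 − (1−0.16) × (1−0.39) × (1−0.43) × (1−0.40) = 0.824759
P(Control pod inoperative) [AND] = 0.25 × 0.583696 × 0.824759 = 0.120352
P(Annular stack fails) [OR] = 1 − (1−0.15) × (1−0.13) = 0.260500
P(Hydraulic supply unavailable) [AND] = 0.03 × 0.12 × 0.37 × 0.05 = 0.000067
P(Offshore blowout preventer fails to close) [OR] = 1 − (1−0.120352) × (1−0.260500) × (1−0.000067) × (1−0.10) = 0.414589
Rounded to 4 decimal places: P(Offshore blowout preventer fails to close) ≈ 0.4146.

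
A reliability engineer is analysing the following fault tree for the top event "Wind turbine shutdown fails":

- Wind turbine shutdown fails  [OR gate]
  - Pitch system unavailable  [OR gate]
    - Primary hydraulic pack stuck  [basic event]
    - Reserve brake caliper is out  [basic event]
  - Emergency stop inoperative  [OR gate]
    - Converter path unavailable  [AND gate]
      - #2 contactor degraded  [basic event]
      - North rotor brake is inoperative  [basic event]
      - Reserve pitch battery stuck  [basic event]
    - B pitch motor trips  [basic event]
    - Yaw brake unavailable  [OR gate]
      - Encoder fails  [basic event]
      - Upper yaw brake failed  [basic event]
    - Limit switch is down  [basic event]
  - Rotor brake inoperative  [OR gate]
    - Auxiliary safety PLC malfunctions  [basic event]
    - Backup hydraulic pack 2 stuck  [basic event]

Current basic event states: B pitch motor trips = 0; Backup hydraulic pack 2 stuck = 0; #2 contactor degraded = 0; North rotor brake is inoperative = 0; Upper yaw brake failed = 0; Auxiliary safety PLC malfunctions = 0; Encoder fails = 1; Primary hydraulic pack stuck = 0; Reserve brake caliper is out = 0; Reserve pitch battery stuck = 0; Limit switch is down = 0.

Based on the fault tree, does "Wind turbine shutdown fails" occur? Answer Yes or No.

Pitch system unavailable [OR]: Primary hydraulic pack stuck=not, Reserve brake caliper is out=not → no input occurs → does not occur.
Converter path unavailable [AND]: #2 contactor degraded=not, North rotor brake is inoperative=not, Reserve pitch battery stuck=not → not all inputs occur → does not occur.
Yaw brake unavailable [OR]: Encoder fails=occurs, Upper yaw brake failed=not → at least one input occurs → occurs.
Emergency stop inoperative [OR]: Converter path unavailable=not, B pitch motor trips=not, Yaw brake unavailable=occurs, Limit switch is down=not → at least one input occurs → occurs.
Rotor brake inoperative [OR]: Auxiliary safety PLC malfunctions=not, Backup hydraulic pack 2 stuck=not → no input occurs → does not occur.
Wind turbine shutdown fails [OR]: Pitch system unavailable=not, Emergency stop inoperative=occurs, Rotor brake inoperative=not → at least one input occurs → occurs.

Yes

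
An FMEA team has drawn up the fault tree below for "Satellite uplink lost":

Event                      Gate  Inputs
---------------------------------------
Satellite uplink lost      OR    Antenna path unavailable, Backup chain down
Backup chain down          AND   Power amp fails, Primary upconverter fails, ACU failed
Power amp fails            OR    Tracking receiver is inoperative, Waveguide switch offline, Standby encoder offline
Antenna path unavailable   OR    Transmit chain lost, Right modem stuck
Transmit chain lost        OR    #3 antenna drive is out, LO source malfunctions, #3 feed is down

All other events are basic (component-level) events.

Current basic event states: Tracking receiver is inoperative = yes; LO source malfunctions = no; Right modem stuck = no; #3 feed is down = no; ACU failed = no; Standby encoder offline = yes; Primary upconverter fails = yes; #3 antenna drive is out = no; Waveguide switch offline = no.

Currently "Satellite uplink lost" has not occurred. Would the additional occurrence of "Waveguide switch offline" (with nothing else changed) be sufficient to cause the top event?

Counterfactual: set "Waveguide switch offline" to occurred.
Transmit chain lost [OR]: #3 antenna drive is out=not, LO source malfunctions=not, #3 feed is down=not → no input occurs → does not occur.
Antenna path unavailable [OR]: Transmit chain lost=not, Right modem stuck=not → no input occurs → does not occur.
Power amp fails [OR]: Tracking receiver is inoperative=occurs, Waveguide switch offline=occurs, Standby encoder offline=occurs → at least one input occurs → occurs.
Backup chain down [AND]: Power amp fails=occurs, Primary upconverter fails=occurs, ACU failed=not → not all inputs occur → does not occur.
Satellite uplink lost [OR]: Antenna path unavailable=not, Backup chain down=not → no input occurs → does not occur.

No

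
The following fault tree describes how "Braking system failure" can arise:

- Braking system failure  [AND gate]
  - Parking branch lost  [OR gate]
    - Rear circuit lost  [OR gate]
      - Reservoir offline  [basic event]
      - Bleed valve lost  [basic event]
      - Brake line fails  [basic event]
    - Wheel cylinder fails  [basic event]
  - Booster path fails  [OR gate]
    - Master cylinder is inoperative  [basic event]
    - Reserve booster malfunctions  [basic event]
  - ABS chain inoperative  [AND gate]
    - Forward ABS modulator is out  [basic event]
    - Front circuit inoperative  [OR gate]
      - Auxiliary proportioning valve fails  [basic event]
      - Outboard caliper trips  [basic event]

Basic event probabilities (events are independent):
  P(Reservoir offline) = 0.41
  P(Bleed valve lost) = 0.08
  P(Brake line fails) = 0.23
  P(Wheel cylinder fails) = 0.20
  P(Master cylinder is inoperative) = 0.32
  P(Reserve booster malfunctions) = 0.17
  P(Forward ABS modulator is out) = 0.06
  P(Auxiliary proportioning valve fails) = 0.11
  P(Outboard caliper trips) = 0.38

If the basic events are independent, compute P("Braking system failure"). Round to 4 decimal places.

P(Rear circuit lost) [OR] = 1 − (1−0.41) × (1−0.08) × (1−0.23) = 0.582044
P(Parking branch lost) [OR] = 1 − (1−0.582044) × (1−0.20) = 0.665635
P(Booster path fails) [OR] = 1 − (1−0.32) × (1−0.17) = 0.435600
P(Front circuit inoperative) [OR] = 1 − (1−0.11) × (1−0.38) = 0.448200
P(ABS chain inoperative) [AND] = 0.06 × 0.448200 = 0.026892
P(Braking system failure) [AND] = 0.665635 × 0.435600 × 0.026892 = 0.007797
Rounded to 4 decimal places: P(Braking system failure) ≈ 0.0078.

0.0078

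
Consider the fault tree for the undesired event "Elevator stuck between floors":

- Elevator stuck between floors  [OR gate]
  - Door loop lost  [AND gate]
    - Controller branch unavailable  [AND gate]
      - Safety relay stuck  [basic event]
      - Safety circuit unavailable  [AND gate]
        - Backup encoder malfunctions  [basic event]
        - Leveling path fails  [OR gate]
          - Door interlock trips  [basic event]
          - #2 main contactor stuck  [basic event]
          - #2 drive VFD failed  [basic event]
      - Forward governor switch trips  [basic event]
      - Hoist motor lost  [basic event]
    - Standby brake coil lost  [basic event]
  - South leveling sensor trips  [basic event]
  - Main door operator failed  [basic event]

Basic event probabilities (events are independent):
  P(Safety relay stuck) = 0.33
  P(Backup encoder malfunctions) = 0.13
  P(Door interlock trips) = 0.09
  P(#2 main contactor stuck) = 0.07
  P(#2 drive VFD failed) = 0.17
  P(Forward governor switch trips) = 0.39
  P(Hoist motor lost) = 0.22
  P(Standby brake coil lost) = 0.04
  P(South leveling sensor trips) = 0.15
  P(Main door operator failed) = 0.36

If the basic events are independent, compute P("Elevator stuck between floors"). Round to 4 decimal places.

0.4560

P(Leveling path fails) [OR] = 1 − (1−0.09) × (1−0.07) × (1−0.17) = 0.297571
P(Safety circuit unavailable) [AND] = 0.13 × 0.297571 = 0.038684
P(Controller branch unavailable) [AND] = 0.33 × 0.038684 × 0.39 × 0.22 = 0.001095
P(Door loop lost) [AND] = 0.001095 × 0.04 = 0.000044
P(Elevator stuck between floors) [OR] = 1 − (1−0.000044) × (1−0.15) × (1−0.36) = 0.456024
Rounded to 4 decimal places: P(Elevator stuck between floors) ≈ 0.4560.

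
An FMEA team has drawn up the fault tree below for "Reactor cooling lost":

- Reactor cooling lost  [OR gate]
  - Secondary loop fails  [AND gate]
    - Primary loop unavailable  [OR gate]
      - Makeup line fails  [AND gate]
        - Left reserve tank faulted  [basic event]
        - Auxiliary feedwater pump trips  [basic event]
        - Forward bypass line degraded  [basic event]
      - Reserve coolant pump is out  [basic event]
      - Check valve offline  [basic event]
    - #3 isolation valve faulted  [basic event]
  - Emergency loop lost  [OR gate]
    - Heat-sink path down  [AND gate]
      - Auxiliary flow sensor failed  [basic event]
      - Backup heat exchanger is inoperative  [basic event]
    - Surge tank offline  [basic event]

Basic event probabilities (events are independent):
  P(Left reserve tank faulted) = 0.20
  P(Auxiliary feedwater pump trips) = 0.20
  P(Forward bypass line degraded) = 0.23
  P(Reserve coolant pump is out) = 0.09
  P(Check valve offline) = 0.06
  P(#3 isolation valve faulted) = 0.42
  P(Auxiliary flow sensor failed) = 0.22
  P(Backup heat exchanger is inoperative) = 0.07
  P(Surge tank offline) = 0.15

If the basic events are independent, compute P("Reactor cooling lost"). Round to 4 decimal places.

0.2167

P(Makeup line fails) [AND] = 0.20 × 0.20 × 0.23 = 0.009200
P(Primary loop unavailable) [OR] = 1 − (1−0.009200) × (1−0.09) × (1−0.06) = 0.152470
P(Secondary loop fails) [AND] = 0.152470 × 0.42 = 0.064037
P(Heat-sink path down) [AND] = 0.22 × 0.07 = 0.015400
P(Emergency loop lost) [OR] = 1 − (1−0.015400) × (1−0.15) = 0.163090
P(Reactor cooling lost) [OR] = 1 − (1−0.064037) × (1−0.163090) = 0.216683
Rounded to 4 decimal places: P(Reactor cooling lost) ≈ 0.2167.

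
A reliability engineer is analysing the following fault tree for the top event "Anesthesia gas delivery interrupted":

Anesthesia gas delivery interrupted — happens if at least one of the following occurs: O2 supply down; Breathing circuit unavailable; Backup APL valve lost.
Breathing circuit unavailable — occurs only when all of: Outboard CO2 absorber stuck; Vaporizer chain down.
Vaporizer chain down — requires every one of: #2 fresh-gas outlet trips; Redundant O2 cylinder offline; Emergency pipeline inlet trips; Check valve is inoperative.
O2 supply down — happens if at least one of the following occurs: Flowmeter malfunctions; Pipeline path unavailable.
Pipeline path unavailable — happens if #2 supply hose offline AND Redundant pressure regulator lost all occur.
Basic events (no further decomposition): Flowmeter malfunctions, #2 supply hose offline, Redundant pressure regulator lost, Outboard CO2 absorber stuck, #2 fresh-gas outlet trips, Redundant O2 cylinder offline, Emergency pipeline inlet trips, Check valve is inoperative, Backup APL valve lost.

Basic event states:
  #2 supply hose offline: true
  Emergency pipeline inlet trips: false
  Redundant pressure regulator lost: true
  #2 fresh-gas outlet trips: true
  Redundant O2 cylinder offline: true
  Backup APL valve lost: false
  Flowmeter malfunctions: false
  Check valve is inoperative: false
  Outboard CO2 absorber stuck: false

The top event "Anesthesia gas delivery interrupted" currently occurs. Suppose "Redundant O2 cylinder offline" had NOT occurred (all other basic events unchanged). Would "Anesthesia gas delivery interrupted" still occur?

Counterfactual: set "Redundant O2 cylinder offline" to not occurred.
Pipeline path unavailable [AND]: #2 supply hose offline=occurs, Redundant pressure regulator lost=occurs → all inputs occur → occurs.
O2 supply down [OR]: Flowmeter malfunctions=not, Pipeline path unavailable=occurs → at least one input occurs → occurs.
Vaporizer chain down [AND]: #2 fresh-gas outlet trips=occurs, Redundant O2 cylinder offline=not, Emergency pipeline inlet trips=not, Check valve is inoperative=not → not all inputs occur → does not occur.
Breathing circuit unavailable [AND]: Outboard CO2 absorber stuck=not, Vaporizer chain down=not → not all inputs occur → does not occur.
Anesthesia gas delivery interrupted [OR]: O2 supply down=occurs, Breathing circuit unavailable=not, Backup APL valve lost=not → at least one input occurs → occurs.

Yes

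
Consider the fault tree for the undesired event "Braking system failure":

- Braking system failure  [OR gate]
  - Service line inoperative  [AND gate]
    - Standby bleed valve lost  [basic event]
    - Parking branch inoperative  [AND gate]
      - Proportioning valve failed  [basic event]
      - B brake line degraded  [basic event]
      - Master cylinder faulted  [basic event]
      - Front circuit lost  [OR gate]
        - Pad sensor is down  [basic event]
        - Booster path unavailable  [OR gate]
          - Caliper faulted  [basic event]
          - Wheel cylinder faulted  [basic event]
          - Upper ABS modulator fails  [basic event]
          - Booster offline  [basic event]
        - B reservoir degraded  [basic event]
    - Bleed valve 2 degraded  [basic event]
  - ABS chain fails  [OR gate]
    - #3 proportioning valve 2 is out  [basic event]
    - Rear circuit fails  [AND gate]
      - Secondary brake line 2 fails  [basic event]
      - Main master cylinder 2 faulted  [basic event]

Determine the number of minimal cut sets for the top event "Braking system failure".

8

Booster path unavailable [OR]: union of children's cut sets → 4 cut set(s).
Front circuit lost [OR]: union of children's cut sets → 6 cut set(s).
Parking branch inoperative [AND]: one cut set from each child combined → 1 × 1 × 1 × 6 = 6 cut set(s).
Service line inoperative [AND]: one cut set from each child combined → 1 × 6 × 1 = 6 cut set(s).
Rear circuit fails [AND]: one cut set from each child combined → 1 × 1 = 1 cut set(s).
ABS chain fails [OR]: union of children's cut sets → 2 cut set(s).
Braking system failure [OR]: union of children's cut sets → 8 cut set(s).
Minimal cut sets: {B brake line degraded, Bleed valve 2 degraded, Master cylinder faulted, Pad sensor is down, Proportioning valve failed, Standby bleed valve lost}; {B brake line degraded, Bleed valve 2 degraded, Caliper faulted, Master cylinder faulted, Proportioning valve failed, Standby bleed valve lost}; {B brake line degraded, Bleed valve 2 degraded, Master cylinder faulted, Proportioning valve failed, Standby bleed valve lost, Wheel cylinder faulted}; {B brake line degraded, Bleed valve 2 degraded, Master cylinder faulted, Proportioning valve failed, Standby bleed valve lost, Upper ABS modulator fails}; {B brake line degraded, Bleed valve 2 degraded, Booster offline, Master cylinder faulted, Proportioning valve failed, Standby bleed valve lost}; {B brake line degraded, B reservoir degraded, Bleed valve 2 degraded, Master cylinder faulted, Proportioning valve failed, Standby bleed valve lost}; {#3 proportioning valve 2 is out}; {Main master cylinder 2 faulted, Secondary brake line 2 fails}.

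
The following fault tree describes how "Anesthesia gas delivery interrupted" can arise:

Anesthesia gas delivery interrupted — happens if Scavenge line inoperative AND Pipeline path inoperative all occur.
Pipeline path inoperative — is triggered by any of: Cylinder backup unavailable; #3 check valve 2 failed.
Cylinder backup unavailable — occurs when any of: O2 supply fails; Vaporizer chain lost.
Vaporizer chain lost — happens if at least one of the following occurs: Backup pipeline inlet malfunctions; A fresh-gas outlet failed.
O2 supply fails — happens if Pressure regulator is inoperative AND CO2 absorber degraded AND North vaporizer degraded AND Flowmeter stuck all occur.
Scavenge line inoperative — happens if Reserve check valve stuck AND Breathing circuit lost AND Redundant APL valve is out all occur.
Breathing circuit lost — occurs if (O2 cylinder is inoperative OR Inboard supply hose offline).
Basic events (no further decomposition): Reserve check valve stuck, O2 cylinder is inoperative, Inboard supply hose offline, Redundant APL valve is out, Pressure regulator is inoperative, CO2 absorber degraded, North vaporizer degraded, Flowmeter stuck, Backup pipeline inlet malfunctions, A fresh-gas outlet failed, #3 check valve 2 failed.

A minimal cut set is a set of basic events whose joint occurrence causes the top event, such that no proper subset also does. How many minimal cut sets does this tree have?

Breathing circuit lost [OR]: union of children's cut sets → 2 cut set(s).
Scavenge line inoperative [AND]: one cut set from each child combined → 1 × 2 × 1 = 2 cut set(s).
O2 supply fails [AND]: one cut set from each child combined → 1 × 1 × 1 × 1 = 1 cut set(s).
Vaporizer chain lost [OR]: union of children's cut sets → 2 cut set(s).
Cylinder backup unavailable [OR]: union of children's cut sets → 3 cut set(s).
Pipeline path inoperative [OR]: union of children's cut sets → 4 cut set(s).
Anesthesia gas delivery interrupted [AND]: one cut set from each child combined → 2 × 4 = 8 cut set(s).
Minimal cut sets: {CO2 absorber degraded, Flowmeter stuck, North vaporizer degraded, O2 cylinder is inoperative, Pressure regulator is inoperative, Redundant APL valve is out, Reserve check valve stuck}; {Backup pipeline inlet malfunctions, O2 cylinder is inoperative, Redundant APL valve is out, Reserve check valve stuck}; {A fresh-gas outlet failed, O2 cylinder is inoperative, Redundant APL valve is out, Reserve check valve stuck}; {#3 check valve 2 failed, O2 cylinder is inoperative, Redundant APL valve is out, Reserve check valve stuck}; {CO2 absorber degraded, Flowmeter stuck, Inboard supply hose offline, North vaporizer degraded, Pressure regulator is inoperative, Redundant APL valve is out, Reserve check valve stuck}; {Backup pipeline inlet malfunctions, Inboard supply hose offline, Redundant APL valve is out, Reserve check valve stuck}; {A fresh-gas outlet failed, Inboard supply hose offline, Redundant APL valve is out, Reserve check valve stuck}; {#3 check valve 2 failed, Inboard supply hose offline, Redundant APL valve is out, Reserve check valve stuck}.

8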